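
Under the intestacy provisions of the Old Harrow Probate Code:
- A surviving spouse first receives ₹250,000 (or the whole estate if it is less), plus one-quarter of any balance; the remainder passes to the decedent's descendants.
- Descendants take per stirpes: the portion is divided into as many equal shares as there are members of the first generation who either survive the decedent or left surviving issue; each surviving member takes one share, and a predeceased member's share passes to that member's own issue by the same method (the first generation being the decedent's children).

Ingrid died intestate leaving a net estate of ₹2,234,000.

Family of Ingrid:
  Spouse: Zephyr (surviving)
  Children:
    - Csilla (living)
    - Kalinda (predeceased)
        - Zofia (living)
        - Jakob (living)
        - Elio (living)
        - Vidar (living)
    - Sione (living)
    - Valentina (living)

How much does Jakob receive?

Zephyr first takes ₹250,000, leaving a balance of ₹1,984,000. Zephyr then takes one-quarter of the balance (₹496,000), for a total of ₹746,000. The remaining ₹1,488,000 passes to the descendants.
The descendants' portion (₹1,488,000) is divided into 4 shares of ₹372,000: Csilla, Sione, and Valentina each take ₹372,000; Kalinda's ₹372,000 share passes to Kalinda's issue.
Kalinda's share (₹372,000) is divided into 4 shares of ₹93,000: Zofia, Jakob, Elio, and Vidar each take ₹93,000.

Jakob receives ₹93,000.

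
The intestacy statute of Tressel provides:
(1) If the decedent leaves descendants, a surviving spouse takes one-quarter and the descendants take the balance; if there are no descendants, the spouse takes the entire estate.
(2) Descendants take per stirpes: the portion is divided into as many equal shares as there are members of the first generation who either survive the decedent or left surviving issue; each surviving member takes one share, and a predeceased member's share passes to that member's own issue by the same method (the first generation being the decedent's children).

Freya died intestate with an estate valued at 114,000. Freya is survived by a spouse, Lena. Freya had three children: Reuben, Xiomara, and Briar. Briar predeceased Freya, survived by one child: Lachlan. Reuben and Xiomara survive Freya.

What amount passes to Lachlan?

Lachlan receives 28,500.

Lena takes one-quarter of 114,000 = 28,500. The remaining 85,500 passes to the descendants.
The descendants' portion (85,500) is divided into 3 shares of 28,500: Reuben and Xiomara each take 28,500; Briar's 28,500 share passes to Briar's issue.
Briar's share (28,500) passes entirely to Lachlan.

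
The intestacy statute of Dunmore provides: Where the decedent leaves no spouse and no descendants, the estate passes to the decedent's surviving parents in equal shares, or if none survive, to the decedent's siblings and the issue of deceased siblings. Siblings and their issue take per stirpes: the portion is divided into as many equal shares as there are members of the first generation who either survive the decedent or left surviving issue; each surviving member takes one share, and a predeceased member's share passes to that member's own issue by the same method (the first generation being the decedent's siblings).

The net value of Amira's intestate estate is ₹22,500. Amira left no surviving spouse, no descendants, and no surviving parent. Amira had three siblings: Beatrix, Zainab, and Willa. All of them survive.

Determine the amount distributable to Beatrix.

Beatrix receives ₹7,500.

The entire ₹22,500 passes to the siblings and their issue.
That amount (₹22,500) is divided into 3 shares of ₹7,500: Beatrix, Zainab, and Willa each take ₹7,500.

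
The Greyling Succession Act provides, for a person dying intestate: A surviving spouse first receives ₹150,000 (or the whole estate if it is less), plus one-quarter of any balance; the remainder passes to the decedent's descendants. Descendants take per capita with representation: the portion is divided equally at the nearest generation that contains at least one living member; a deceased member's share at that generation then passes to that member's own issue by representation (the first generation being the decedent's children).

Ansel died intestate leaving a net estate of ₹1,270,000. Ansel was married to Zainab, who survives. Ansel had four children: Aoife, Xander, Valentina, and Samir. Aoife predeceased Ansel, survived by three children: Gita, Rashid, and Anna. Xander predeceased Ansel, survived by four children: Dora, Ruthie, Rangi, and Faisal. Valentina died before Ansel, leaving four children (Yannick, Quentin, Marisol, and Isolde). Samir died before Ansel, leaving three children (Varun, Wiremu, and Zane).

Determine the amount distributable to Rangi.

Zainab first takes ₹150,000, leaving a balance of ₹1,120,000. Zainab then takes one-quarter of the balance (₹280,000), for a total of ₹430,000. The remaining ₹840,000 passes to the descendants.
No child survives, so the initial division is made at the grandchildren's generation.
The descendants' portion (₹840,000) is divided into 14 shares of ₹60,000: Gita, Rashid, Anna, Dora, Ruthie, Rangi, Faisal, Yannick, Quentin, Marisol, Isolde, Varun, Wiremu, and Zane each take ₹60,000.

Rangi receives ₹60,000.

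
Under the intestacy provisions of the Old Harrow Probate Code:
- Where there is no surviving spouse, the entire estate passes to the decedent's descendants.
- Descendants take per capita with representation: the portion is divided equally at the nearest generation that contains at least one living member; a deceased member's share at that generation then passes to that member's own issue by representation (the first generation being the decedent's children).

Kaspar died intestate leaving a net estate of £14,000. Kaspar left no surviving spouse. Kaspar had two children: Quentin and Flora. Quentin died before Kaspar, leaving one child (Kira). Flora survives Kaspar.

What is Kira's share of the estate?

Kira receives £7,000.

The entire £14,000 passes to the descendants.
That amount (£14,000) is divided into 2 shares of £7,000: Flora takes £7,000; Quentin's £7,000 share passes to Quentin's issue.
Quentin's share (£7,000) passes entirely to Kira.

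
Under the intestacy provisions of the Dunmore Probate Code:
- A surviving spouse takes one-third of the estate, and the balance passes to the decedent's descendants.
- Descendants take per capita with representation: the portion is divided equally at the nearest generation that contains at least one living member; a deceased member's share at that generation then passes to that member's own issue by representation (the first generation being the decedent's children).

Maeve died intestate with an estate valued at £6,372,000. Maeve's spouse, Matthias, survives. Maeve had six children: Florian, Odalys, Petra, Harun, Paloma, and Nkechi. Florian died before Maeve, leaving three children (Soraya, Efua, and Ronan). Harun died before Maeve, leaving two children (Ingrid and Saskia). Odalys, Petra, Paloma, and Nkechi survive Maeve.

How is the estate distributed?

Matthias takes one-third of £6,372,000 = £2,124,000. The remaining £4,248,000 passes to the descendants.
The descendants' portion (£4,248,000) is divided into 6 shares of £708,000: Odalys, Petra, Paloma, and Nkechi each take £708,000; Florian's £708,000 share passes to Florian's issue; Harun's £708,000 share passes to Harun's issue.
Florian's share (£708,000) is divided into 3 shares of £236,000: Soraya, Efua, and Ronan each take £236,000.
Harun's share (£708,000) is divided into 2 shares of £354,000: Ingrid and Saskia each take £354,000.

Matthias: £2,124,000; Soraya: £236,000; Efua: £236,000; Ronan: £236,000; Odalys: £708,000; Petra: £708,000; Ingrid: £354,000; Saskia: £354,000; Paloma: £708,000; Nkechi: £708,000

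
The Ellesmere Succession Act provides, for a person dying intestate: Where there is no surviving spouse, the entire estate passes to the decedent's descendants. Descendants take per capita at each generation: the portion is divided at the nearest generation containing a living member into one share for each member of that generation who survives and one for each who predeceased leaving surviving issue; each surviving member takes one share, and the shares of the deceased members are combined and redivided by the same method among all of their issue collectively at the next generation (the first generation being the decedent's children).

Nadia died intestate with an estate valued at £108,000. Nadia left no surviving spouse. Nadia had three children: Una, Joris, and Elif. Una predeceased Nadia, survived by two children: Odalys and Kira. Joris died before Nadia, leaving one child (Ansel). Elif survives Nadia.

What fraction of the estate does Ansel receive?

Ansel receives 2/9 of the estate.

The entire £108,000 passes to the descendants.
That amount (£108,000) is divided at the children's generation into 3 shares of £36,000. Elif takes £36,000. The 2 shares of the deceased (Una and Joris) are combined into a pool of £72,000.
That pool (£72,000) is divided at the grandchildren's generation equally among Odalys, Kira, and Ansel: £24,000 each.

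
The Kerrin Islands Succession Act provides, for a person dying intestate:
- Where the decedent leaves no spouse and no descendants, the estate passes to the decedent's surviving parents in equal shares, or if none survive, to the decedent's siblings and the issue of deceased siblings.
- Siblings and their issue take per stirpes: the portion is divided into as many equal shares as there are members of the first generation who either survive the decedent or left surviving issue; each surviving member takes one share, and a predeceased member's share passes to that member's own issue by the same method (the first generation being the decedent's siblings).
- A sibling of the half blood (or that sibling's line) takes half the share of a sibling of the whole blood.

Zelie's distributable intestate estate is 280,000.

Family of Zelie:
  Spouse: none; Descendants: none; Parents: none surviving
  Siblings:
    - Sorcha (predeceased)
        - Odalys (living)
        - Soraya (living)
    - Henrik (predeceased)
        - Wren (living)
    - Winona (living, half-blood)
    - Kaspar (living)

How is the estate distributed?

The entire 280,000 passes to the siblings and their issue.
Counting each half-blood sibling's line as half a unit, there are 7/2 units in 280,000, so one unit is 80,000. Whole-blood lines (Sorcha, Henrik, and Kaspar) take 80,000 each; half-blood lines (Winona) take 40,000 each.
Sorcha's share (80,000) is divided into 2 shares of 40,000: Odalys and Soraya each take 40,000.
Henrik's share (80,000) passes entirely to Wren.

Odalys: 40,000; Soraya: 40,000; Wren: 80,000; Winona: 40,000; Kaspar: 80,000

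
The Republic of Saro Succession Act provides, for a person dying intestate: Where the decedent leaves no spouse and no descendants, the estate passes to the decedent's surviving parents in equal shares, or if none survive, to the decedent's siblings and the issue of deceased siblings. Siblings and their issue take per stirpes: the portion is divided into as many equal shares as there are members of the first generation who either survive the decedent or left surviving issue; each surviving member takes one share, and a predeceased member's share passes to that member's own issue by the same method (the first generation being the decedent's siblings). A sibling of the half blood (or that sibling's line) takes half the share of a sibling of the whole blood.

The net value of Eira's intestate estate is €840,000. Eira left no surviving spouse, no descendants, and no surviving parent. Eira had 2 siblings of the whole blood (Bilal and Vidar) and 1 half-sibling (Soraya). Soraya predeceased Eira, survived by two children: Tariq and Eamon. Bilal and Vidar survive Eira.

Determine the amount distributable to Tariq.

The entire €840,000 passes to the siblings and their issue.
Counting each half-blood sibling's line as half a unit, there are 5/2 units in €840,000, so one unit is €336,000. Whole-blood lines (Bilal and Vidar) take €336,000 each; half-blood lines (Soraya) take €168,000 each.
Soraya's share (€168,000) is divided into 2 shares of €84,000: Tariq and Eamon each take €84,000.

Tariq receives €84,000.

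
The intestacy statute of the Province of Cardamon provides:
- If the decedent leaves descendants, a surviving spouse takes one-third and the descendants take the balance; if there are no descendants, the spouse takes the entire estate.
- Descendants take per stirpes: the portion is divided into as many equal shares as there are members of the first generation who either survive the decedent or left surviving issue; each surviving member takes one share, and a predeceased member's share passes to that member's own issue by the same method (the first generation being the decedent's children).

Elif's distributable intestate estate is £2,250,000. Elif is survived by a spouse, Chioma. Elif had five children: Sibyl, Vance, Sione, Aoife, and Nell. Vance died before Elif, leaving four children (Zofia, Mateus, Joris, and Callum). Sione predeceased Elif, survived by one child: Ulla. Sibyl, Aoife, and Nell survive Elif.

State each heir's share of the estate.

Chioma takes one-third of £2,250,000 = £750,000. The remaining £1,500,000 passes to the descendants.
The descendants' portion (£1,500,000) is divided into 5 shares of £300,000: Sibyl, Aoife, and Nell each take £300,000; Vance's £300,000 share passes to Vance's issue; Sione's £300,000 share passes to Sione's issue.
Vance's share (£300,000) is divided into 4 shares of £75,000: Zofia, Mateus, Joris, and Callum each take £75,000.
Sione's share (£300,000) passes entirely to Ulla.

Chioma: £750,000; Sibyl: £300,000; Zofia: £75,000; Mateus: £75,000; Joris: £75,000; Callum: £75,000; Ulla: £300,000; Aoife: £300,000; Nell: £300,000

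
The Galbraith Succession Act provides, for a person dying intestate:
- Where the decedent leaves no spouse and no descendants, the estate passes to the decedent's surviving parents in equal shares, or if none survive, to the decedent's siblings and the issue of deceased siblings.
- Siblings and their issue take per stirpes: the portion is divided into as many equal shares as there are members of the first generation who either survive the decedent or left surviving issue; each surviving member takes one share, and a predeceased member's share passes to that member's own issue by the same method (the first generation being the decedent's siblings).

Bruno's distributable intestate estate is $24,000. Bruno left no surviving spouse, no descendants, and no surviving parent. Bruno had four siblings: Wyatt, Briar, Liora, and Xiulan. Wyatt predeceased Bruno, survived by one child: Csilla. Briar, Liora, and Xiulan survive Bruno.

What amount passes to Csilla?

The entire $24,000 passes to the siblings and their issue.
That amount ($24,000) is divided into 4 shares of $6,000: Briar, Liora, and Xiulan each take $6,000; Wyatt's $6,000 share passes to Wyatt's issue.
Wyatt's share ($6,000) passes entirely to Csilla.

Csilla receives $6,000.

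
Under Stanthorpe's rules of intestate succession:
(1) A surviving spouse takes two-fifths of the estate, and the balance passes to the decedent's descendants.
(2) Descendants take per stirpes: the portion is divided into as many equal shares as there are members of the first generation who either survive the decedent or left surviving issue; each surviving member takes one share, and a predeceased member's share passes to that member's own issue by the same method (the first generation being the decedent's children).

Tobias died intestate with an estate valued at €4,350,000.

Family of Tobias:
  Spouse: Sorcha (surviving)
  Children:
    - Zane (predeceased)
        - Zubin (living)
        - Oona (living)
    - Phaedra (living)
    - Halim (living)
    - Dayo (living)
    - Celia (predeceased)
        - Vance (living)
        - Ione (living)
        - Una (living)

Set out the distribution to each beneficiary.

Sorcha: €1,740,000; Zubin: €261,000; Oona: €261,000; Phaedra: €522,000; Halim: €522,000; Dayo: €522,000; Vance: €174,000; Ione: €174,000; Una: €174,000

Sorcha takes two-fifths of €4,350,000 = €1,740,000. The remaining €2,610,000 passes to the descendants.
The descendants' portion (€2,610,000) is divided into 5 shares of €522,000: Phaedra, Halim, and Dayo each take €522,000; Zane's €522,000 share passes to Zane's issue; Celia's €522,000 share passes to Celia's issue.
Zane's share (€522,000) is divided into 2 shares of €261,000: Zubin and Oona each take €261,000.
Celia's share (€522,000) is divided into 3 shares of €174,000: Vance, Ione, and Una each take €174,000.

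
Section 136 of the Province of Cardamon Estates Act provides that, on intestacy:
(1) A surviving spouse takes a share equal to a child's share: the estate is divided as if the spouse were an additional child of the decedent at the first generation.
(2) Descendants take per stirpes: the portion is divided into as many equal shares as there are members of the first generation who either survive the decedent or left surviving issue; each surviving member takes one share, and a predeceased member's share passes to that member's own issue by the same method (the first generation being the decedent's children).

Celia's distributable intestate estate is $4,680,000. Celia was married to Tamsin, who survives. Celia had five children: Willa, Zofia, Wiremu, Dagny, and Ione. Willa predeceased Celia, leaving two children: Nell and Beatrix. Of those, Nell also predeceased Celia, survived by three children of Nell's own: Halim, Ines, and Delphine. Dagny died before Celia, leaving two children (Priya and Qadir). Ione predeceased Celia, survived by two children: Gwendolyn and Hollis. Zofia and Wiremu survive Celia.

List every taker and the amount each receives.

Tamsin: $780,000; Halim: $130,000; Ines: $130,000; Delphine: $130,000; Beatrix: $390,000; Zofia: $780,000; Wiremu: $780,000; Priya: $390,000; Qadir: $390,000; Gwendolyn: $390,000; Hollis: $390,000

The spouse counts as an additional share at the children's level, so there are 6 primary shares of $780,000. Tamsin takes one such share ($780,000).
The children's combined portion ($3,900,000) is divided into 5 shares of $780,000: Zofia and Wiremu each take $780,000; Willa's $780,000 share passes to Willa's issue; Dagny's $780,000 share passes to Dagny's issue; Ione's $780,000 share passes to Ione's issue.
Willa's share ($780,000) is divided into 2 shares of $390,000: Beatrix takes $390,000; Nell's $390,000 share passes to Nell's issue.
Nell's share ($390,000) is divided into 3 shares of $130,000: Halim, Ines, and Delphine each take $130,000.
Dagny's share ($780,000) is divided into 2 shares of $390,000: Priya and Qadir each take $390,000.
Ione's share ($780,000) is divided into 2 shares of $390,000: Gwendolyn and Hollis each take $390,000.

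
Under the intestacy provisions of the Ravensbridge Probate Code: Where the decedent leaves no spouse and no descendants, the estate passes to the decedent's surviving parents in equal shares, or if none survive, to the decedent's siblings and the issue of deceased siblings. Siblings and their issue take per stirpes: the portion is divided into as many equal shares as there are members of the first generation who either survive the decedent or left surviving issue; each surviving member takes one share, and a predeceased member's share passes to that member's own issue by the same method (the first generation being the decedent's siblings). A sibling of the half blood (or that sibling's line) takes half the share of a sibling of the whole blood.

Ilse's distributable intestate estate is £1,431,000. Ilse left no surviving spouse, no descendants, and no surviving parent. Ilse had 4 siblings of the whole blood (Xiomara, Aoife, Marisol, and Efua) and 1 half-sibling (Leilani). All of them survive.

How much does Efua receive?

Efua receives £318,000.

The entire £1,431,000 passes to the siblings and their issue.
Counting each half-blood sibling's line as half a unit, there are 9/2 units in £1,431,000, so one unit is £318,000. Whole-blood lines (Xiomara, Aoife, Marisol, and Efua) take £318,000 each; half-blood lines (Leilani) take £159,000 each.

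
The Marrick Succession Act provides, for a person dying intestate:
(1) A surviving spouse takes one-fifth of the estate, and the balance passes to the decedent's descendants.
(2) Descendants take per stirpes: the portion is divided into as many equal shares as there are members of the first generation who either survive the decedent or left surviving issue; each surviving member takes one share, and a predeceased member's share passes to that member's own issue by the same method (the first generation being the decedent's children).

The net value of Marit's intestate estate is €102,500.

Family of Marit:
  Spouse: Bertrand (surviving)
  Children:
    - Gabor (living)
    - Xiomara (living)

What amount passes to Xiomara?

Xiomara receives €41,000.

Bertrand takes one-fifth of €102,500 = €20,500. The remaining €82,000 passes to the descendants.
The descendants' portion (€82,000) is divided into 2 shares of €41,000: Gabor and Xiomara each take €41,000.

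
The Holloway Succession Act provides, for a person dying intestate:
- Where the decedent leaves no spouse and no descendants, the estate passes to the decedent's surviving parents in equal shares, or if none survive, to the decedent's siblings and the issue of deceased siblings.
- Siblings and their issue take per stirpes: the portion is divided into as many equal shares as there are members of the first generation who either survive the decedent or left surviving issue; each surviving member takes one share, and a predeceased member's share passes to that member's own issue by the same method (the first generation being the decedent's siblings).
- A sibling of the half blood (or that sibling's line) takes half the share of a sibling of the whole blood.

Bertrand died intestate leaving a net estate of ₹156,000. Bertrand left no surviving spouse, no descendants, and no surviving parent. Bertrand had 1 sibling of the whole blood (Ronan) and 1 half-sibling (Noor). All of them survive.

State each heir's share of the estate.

Ronan: ₹104,000; Noor: ₹52,000

The entire ₹156,000 passes to the siblings and their issue.
Counting each half-blood sibling's line as half a unit, there are 3/2 units in ₹156,000, so one unit is ₹104,000. Whole-blood lines (Ronan) take ₹104,000 each; half-blood lines (Noor) take ₹52,000 each.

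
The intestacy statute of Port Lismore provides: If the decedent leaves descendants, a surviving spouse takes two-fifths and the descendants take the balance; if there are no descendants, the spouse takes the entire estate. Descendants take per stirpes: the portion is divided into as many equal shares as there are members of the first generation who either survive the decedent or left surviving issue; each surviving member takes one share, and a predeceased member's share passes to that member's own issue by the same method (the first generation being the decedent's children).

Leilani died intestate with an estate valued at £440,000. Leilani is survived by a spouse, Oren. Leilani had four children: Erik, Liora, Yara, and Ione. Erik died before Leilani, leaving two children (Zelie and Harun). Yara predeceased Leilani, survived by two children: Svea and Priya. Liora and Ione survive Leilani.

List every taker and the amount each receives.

Oren takes two-fifths of £440,000 = £176,000. The remaining £264,000 passes to the descendants.
The descendants' portion (£264,000) is divided into 4 shares of £66,000: Liora and Ione each take £66,000; Erik's £66,000 share passes to Erik's issue; Yara's £66,000 share passes to Yara's issue.
Erik's share (£66,000) is divided into 2 shares of £33,000: Zelie and Harun each take £33,000.
Yara's share (£66,000) is divided into 2 shares of £33,000: Svea and Priya each take £33,000.

Oren: £176,000; Zelie: £33,000; Harun: £33,000; Liora: £66,000; Svea: £33,000; Priya: £33,000; Ione: £66,000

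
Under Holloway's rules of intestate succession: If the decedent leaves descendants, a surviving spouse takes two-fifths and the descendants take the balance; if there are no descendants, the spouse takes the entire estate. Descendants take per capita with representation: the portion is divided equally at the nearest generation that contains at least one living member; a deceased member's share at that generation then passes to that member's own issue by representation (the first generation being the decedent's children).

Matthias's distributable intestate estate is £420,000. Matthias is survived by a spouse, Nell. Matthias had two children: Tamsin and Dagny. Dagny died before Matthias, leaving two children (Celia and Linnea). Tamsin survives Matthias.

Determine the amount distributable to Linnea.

Linnea receives £63,000.

Nell takes two-fifths of £420,000 = £168,000. The remaining £252,000 passes to the descendants.
The descendants' portion (£252,000) is divided into 2 shares of £126,000: Tamsin takes £126,000; Dagny's £126,000 share passes to Dagny's issue.
Dagny's share (£126,000) is divided into 2 shares of £63,000: Celia and Linnea each take £63,000.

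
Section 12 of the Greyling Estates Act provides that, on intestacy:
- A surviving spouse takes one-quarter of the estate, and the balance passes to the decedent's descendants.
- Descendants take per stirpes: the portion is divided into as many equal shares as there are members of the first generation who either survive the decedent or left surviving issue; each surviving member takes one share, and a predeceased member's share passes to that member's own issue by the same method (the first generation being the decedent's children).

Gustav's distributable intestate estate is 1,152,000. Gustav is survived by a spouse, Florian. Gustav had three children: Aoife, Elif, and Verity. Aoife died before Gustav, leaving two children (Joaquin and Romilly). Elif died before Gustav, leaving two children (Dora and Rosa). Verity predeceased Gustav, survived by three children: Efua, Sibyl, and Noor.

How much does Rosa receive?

Rosa receives 144,000.

Florian takes one-quarter of 1,152,000 = 288,000. The remaining 864,000 passes to the descendants.
The descendants' portion (864,000) is divided into 3 shares of 288,000: Aoife's 288,000 share passes to Aoife's issue; Elif's 288,000 share passes to Elif's issue; Verity's 288,000 share passes to Verity's issue.
Aoife's share (288,000) is divided into 2 shares of 144,000: Joaquin and Romilly each take 144,000.
Elif's share (288,000) is divided into 2 shares of 144,000: Dora and Rosa each take 144,000.
Verity's share (288,000) is divided into 3 shares of 96,000: Efua, Sibyl, and Noor each take 96,000.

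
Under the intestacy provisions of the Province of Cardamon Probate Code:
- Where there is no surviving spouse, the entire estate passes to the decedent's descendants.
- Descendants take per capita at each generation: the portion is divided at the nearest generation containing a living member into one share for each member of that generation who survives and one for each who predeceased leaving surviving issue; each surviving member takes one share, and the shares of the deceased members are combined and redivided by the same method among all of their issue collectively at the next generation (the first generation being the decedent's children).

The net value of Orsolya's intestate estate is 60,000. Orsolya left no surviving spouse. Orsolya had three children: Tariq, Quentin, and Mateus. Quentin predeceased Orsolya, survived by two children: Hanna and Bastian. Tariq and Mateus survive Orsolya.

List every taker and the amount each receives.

Tariq: 20,000; Hanna: 10,000; Bastian: 10,000; Mateus: 20,000

The entire 60,000 passes to the descendants.
That amount (60,000) is divided at the children's generation into 3 shares of 20,000. Tariq and Mateus each take 20,000. The remaining share for the deceased Quentin (20,000) is carried to the next generation.
That pool (20,000) is divided at the grandchildren's generation equally among Hanna and Bastian: 10,000 each.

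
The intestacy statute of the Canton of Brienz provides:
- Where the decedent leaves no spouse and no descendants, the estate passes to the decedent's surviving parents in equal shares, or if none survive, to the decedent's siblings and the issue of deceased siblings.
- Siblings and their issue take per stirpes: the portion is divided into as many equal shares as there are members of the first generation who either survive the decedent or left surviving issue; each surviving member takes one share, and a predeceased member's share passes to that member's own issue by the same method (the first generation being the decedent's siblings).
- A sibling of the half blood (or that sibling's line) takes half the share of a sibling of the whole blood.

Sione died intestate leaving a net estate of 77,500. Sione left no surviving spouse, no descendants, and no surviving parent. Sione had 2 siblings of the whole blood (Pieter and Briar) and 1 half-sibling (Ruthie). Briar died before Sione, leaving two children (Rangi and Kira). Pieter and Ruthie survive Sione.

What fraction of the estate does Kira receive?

Kira receives 1/5 of the estate.

The entire 77,500 passes to the siblings and their issue.
Counting each half-blood sibling's line as half a unit, there are 5/2 units in 77,500, so one unit is 31,000. Whole-blood lines (Pieter and Briar) take 31,000 each; half-blood lines (Ruthie) take 15,500 each.
Briar's share (31,000) is divided into 2 shares of 15,500: Rangi and Kira each take 15,500.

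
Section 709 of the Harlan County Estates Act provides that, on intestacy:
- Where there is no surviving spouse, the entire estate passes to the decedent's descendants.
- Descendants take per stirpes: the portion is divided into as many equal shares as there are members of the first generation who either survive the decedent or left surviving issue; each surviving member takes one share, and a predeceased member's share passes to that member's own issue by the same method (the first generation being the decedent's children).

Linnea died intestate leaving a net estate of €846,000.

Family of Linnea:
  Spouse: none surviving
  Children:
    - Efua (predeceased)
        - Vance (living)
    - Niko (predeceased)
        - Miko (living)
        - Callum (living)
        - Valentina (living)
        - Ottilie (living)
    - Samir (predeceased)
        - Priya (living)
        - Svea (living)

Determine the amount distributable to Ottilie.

Ottilie receives €70,500.

The entire €846,000 passes to the descendants.
That amount (€846,000) is divided into 3 shares of €282,000: Efua's €282,000 share passes to Efua's issue; Niko's €282,000 share passes to Niko's issue; Samir's €282,000 share passes to Samir's issue.
Efua's share (€282,000) passes entirely to Vance.
Niko's share (€282,000) is divided into 4 shares of €70,500: Miko, Callum, Valentina, and Ottilie each take €70,500.
Samir's share (€282,000) is divided into 2 shares of €141,000: Priya and Svea each take €141,000.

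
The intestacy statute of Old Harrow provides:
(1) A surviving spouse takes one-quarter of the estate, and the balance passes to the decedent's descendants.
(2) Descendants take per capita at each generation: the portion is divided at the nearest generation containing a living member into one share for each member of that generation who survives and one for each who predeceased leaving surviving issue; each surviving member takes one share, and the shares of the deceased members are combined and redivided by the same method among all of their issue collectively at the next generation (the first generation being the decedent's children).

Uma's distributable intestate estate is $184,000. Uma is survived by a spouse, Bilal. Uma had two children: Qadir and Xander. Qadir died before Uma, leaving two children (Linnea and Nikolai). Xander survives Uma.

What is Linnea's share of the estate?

Linnea receives $34,500.

Bilal takes one-quarter of $184,000 = $46,000. The remaining $138,000 passes to the descendants.
The descendants' portion ($138,000) is divided at the children's generation into 2 shares of $69,000. Xander takes $69,000. The remaining share for the deceased Qadir ($69,000) is carried to the next generation.
That pool ($69,000) is divided at the grandchildren's generation equally among Linnea and Nikolai: $34,500 each.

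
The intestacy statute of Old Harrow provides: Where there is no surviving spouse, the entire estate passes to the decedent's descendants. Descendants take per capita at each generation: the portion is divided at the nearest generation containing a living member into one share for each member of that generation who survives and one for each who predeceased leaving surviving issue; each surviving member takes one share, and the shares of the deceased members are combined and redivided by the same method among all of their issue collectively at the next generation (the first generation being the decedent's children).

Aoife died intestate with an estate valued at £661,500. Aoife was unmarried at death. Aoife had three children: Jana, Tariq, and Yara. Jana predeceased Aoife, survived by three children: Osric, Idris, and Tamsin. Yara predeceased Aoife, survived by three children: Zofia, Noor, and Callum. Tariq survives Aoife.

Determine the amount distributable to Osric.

Osric receives £73,500.

The entire £661,500 passes to the descendants.
That amount (£661,500) is divided at the children's generation into 3 shares of £220,500. Tariq takes £220,500. The 2 shares of the deceased (Jana and Yara) are combined into a pool of £441,000.
That pool (£441,000) is divided at the grandchildren's generation equally among Osric, Idris, Tamsin, Zofia, Noor, and Callum: £73,500 each.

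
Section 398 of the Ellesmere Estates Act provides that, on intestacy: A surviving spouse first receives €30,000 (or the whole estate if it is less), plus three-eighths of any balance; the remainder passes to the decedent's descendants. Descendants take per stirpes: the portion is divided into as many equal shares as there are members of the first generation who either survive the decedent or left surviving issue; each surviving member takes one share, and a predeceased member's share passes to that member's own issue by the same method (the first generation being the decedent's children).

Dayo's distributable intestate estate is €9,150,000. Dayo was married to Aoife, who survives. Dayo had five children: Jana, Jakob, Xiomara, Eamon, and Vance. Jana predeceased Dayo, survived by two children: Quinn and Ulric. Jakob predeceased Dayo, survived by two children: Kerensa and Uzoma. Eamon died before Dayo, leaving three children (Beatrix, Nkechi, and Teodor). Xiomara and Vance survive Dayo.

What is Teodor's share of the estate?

Aoife first takes €30,000, leaving a balance of €9,120,000. Aoife then takes three-eighths of the balance (€3,420,000), for a total of €3,450,000. The remaining €5,700,000 passes to the descendants.
The descendants' portion (€5,700,000) is divided into 5 shares of €1,140,000: Xiomara and Vance each take €1,140,000; Jana's €1,140,000 share passes to Jana's issue; Jakob's €1,140,000 share passes to Jakob's issue; Eamon's €1,140,000 share passes to Eamon's issue.
Jana's share (€1,140,000) is divided into 2 shares of €570,000: Quinn and Ulric each take €570,000.
Jakob's share (€1,140,000) is divided into 2 shares of €570,000: Kerensa and Uzoma each take €570,000.
Eamon's share (€1,140,000) is divided into 3 shares of €380,000: Beatrix, Nkechi, and Teodor each take €380,000.

Teodor receives €380,000.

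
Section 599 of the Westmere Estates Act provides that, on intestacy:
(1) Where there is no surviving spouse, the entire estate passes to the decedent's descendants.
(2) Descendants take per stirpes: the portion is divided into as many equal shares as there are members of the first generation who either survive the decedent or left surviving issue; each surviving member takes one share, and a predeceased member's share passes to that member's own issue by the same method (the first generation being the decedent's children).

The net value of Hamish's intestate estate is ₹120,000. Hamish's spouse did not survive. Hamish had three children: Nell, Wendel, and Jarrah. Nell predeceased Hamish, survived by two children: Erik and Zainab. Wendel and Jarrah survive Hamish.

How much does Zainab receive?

Zainab receives ₹20,000.

The entire ₹120,000 passes to the descendants.
That amount (₹120,000) is divided into 3 shares of ₹40,000: Wendel and Jarrah each take ₹40,000; Nell's ₹40,000 share passes to Nell's issue.
Nell's share (₹40,000) is divided into 2 shares of ₹20,000: Erik and Zainab each take ₹20,000.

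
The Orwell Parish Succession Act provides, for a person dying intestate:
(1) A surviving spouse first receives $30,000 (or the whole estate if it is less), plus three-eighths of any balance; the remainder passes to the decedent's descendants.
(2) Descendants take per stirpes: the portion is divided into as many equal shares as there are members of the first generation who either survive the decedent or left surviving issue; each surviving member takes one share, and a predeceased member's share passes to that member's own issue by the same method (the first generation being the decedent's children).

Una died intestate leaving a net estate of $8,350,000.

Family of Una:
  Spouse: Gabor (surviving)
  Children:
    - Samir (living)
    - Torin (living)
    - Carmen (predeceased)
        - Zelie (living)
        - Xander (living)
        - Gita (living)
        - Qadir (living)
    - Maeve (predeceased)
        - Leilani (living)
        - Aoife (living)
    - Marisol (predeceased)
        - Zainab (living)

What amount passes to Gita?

Gabor first takes $30,000, leaving a balance of $8,320,000. Gabor then takes three-eighths of the balance ($3,120,000), for a total of $3,150,000. The remaining $5,200,000 passes to the descendants.
The descendants' portion ($5,200,000) is divided into 5 shares of $1,040,000: Samir and Torin each take $1,040,000; Carmen's $1,040,000 share passes to Carmen's issue; Maeve's $1,040,000 share passes to Maeve's issue; Marisol's $1,040,000 share passes to Marisol's issue.
Carmen's share ($1,040,000) is divided into 4 shares of $260,000: Zelie, Xander, Gita, and Qadir each take $260,000.
Maeve's share ($1,040,000) is divided into 2 shares of $520,000: Leilani and Aoife each take $520,000.
Marisol's share ($1,040,000) passes entirely to Zainab.

Gita receives $260,000.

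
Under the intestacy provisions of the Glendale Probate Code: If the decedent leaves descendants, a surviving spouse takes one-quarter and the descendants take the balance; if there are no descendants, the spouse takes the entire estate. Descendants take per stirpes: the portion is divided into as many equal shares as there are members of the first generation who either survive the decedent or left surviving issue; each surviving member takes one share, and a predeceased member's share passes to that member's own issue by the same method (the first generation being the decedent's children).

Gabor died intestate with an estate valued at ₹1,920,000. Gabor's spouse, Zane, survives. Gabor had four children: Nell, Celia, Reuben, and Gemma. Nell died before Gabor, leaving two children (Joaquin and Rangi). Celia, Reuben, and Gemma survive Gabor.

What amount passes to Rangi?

Zane takes one-quarter of ₹1,920,000 = ₹480,000. The remaining ₹1,440,000 passes to the descendants.
The descendants' portion (₹1,440,000) is divided into 4 shares of ₹360,000: Celia, Reuben, and Gemma each take ₹360,000; Nell's ₹360,000 share passes to Nell's issue.
Nell's share (₹360,000) is divided into 2 shares of ₹180,000: Joaquin and Rangi each take ₹180,000.

Rangi receives ₹180,000.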